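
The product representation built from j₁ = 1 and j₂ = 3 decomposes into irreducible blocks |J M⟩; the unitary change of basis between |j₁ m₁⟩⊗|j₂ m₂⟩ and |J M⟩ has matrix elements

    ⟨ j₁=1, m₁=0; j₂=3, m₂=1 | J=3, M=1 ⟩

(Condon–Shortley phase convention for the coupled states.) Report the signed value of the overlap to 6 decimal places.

j₁+j₂−J=1  J+j₁−j₂=1  J−j₁+j₂=5  j₁+j₂+J+1=8
(j₁±m₁, j₂±m₂, J±M) = (1,1,4,2,4,2)
P² = 48
sum k=0..1:
  [0] +1/24 = 1/24
  [1] −1/12 = -1/12
S = -1/24
C² = P²·S² = 1/12 ; C = -0.288675

-0.288675  (= −√(1/12))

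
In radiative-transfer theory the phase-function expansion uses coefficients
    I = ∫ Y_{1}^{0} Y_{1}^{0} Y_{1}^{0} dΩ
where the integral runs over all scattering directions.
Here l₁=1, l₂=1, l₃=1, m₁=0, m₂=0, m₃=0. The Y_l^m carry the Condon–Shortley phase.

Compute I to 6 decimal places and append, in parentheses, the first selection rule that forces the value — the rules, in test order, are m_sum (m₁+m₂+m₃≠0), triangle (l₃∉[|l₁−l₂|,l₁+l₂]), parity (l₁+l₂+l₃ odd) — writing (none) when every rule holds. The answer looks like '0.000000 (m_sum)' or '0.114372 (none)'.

0.000000 (parity)

L=3 odd ⇒ parity kills the (l;000) factor ⇒ I = 0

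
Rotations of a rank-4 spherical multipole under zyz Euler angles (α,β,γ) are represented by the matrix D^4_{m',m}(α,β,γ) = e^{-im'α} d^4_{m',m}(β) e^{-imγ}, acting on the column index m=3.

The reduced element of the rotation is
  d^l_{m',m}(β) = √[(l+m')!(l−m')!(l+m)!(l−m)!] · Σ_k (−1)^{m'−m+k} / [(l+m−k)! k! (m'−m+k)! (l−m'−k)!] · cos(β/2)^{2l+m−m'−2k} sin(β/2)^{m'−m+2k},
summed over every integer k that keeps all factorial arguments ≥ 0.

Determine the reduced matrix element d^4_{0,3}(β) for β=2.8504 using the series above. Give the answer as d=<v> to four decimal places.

d^4_{0,3}(β=2.8504) via the finite sum:
Half-angle: c=0.145082, s=0.989420. N=√(24·24·5040·1)=1703.830978
k∈{3,4} keeps every argument non-negative
  k=3: (−1)^0·1703.8310/(144)·0.1451^5·0.9894^3 = +0.000737
  k=4: (−1)^1·1703.8310/(144)·0.1451^3·0.9894^5 = -0.034262
d^4_{0,3}(2.8504) = +0.000737 -0.034262 = -0.033525

d=-0.0335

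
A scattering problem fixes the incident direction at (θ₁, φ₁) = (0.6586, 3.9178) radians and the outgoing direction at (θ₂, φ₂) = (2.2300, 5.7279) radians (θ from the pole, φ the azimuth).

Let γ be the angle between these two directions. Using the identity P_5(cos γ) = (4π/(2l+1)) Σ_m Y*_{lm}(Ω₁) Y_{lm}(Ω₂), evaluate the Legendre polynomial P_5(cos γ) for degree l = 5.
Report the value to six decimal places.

Expand P_5 via completeness: Σ_{m} conj(Y_{5,m}) at Ω₁ times Y_{5,m} at Ω₂ —
  [-5]  conj(Y_{5,-5})(Ω₁) = (0.029443, 0.026854) ; Y_{5,-5}(Ω₂) = (-0.133805, 0.051155) ; Δ = (-0.005313, -0.002087)
  [-4]  conj(Y_{5,-4})(Ω₁) = (-0.162734, 0.005985) ; Y_{5,-4}(Ω₂) = (0.212515, -0.279349) ; Δ = (-0.032911, 0.046731)
  [-3]  conj(Y_{5,-3})(Ω₁) = (0.252314, -0.266626) ; Y_{5,-3}(Ω₂) = (-0.038540, 0.404212) ; Δ = (0.098049, 0.112264)
  [-2]  conj(Y_{5,-2})(Ω₁) = (0.008086, 0.439863) ; Y_{5,-2}(Ω₂) = (-0.036132, -0.072887) ; Δ = (0.031768, -0.016483)
  [-1]  conj(Y_{5,-1})(Ω₁) = (-0.064140, -0.062972) ; Y_{5,-1}(Ω₂) = (-0.278952, -0.173062) ; Δ = (0.006994, 0.028666)
  [+0]  conj(Y_{5,0})(Ω₁) = (-0.382607, -0.000000) ; Y_{5,0}(Ω₂) = (0.171472, 0.000000) ; Δ = (-0.065606, -0.000000)
  [+1]  conj(Y_{5,1})(Ω₁) = (0.064140, -0.062972) ; Y_{5,1}(Ω₂) = (0.278952, -0.173062) ; Δ = (0.006994, -0.028666)
  [+2]  conj(Y_{5,2})(Ω₁) = (0.008086, -0.439863) ; Y_{5,2}(Ω₂) = (-0.036132, 0.072887) ; Δ = (0.031768, 0.016483)
  [+3]  conj(Y_{5,3})(Ω₁) = (-0.252314, -0.266626) ; Y_{5,3}(Ω₂) = (0.038540, 0.404212) ; Δ = (0.098049, -0.112264)
  [+4]  conj(Y_{5,4})(Ω₁) = (-0.162734, -0.005985) ; Y_{5,4}(Ω₂) = (0.212515, 0.279349) ; Δ = (-0.032911, -0.046731)
  [+5]  conj(Y_{5,5})(Ω₁) = (-0.029443, 0.026854) ; Y_{5,5}(Ω₂) = (0.133805, 0.051155) ; Δ = (-0.005313, 0.002087)
Total Σ_m = (0.131567, -0.000000). Multiply by 1.142397: (0.150302, -0.000000). P_5(cos γ) = 0.150302

0.150302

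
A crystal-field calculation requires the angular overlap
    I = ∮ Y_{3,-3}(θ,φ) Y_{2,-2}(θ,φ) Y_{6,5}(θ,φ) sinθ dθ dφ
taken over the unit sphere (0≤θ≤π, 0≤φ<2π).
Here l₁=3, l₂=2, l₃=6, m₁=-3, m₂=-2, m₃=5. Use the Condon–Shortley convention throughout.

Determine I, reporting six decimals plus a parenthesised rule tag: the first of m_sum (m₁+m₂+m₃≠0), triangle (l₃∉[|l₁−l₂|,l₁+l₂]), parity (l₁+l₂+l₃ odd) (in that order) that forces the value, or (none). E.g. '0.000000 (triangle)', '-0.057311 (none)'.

0.000000 (triangle)

|3−2|≤6≤3+2 violated ⇒ I = 0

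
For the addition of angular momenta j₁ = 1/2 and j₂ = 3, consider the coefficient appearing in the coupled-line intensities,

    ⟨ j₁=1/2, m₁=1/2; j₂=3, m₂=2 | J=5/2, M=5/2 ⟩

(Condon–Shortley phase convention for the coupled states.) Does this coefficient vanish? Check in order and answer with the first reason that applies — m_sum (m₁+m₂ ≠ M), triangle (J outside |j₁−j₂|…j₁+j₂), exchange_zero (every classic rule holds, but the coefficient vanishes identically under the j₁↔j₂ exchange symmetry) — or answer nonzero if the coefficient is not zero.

nonzero

m-sum: m₁+m₂ = 1/2+2 = 5/2, M = 5/2  ✓
triangle: |j₁−j₂| = 5/2 ≤ J = 5/2 ≤ j₁+j₂ = 7/2  ✓
exchange: j₁≠j₂ or m₁≠m₂ — the exchange symmetry imposes no constraint here
value check: CG = +√(1/7) = +0.377964 ≠ 0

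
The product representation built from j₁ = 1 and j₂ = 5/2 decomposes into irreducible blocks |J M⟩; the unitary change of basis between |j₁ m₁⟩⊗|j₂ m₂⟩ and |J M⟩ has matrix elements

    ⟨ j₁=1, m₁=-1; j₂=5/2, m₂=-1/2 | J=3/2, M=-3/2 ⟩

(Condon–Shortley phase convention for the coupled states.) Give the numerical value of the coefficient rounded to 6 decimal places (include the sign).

j₁+j₂−J=2  J+j₁−j₂=0  J−j₁+j₂=3  j₁+j₂+J+1=6
(j₁±m₁, j₂±m₂, J±M) = (0,2,2,3,0,3)
P² = 48/5
sum k=2..2:
  [2] +1/12 = 1/12
S = 1/12
C² = P²·S² = 1/15 ; C = +0.258199

+√(1/15) ≈ +0.258199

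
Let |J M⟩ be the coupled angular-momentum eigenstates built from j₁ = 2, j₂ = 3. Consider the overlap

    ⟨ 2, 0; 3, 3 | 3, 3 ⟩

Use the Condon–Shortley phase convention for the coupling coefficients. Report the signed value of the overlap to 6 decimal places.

j₁+j₂−J=2  J+j₁−j₂=2  J−j₁+j₂=4  j₁+j₂+J+1=9
(j₁±m₁, j₂±m₂, J±M) = (2,2,6,0,6,0)
P² = 3840
sum k=2..2:
  [2] +1/96 = 1/96
S = 1/96
C² = P²·S² = 5/12 ; C = +0.645497

+√(5/12) = +0.645497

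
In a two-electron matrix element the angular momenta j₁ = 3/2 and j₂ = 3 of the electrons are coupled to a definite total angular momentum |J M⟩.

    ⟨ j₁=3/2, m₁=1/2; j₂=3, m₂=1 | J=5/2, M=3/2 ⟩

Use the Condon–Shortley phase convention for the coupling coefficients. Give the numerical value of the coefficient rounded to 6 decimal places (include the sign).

-0.591608  (= −√(7/20))

√[6·2!1!4!/8! · 2!1!4!2!4!1!] = √(576/35)
  +(−1)^0/∏(0,2,1,4,0,0)! = 1/48  (running 1/48)
  +(−1)^1/∏(1,1,0,3,1,1)! = -1/6  (running -7/48)
⟨..|..⟩ = √(576/35)·(-7/48) = -0.591608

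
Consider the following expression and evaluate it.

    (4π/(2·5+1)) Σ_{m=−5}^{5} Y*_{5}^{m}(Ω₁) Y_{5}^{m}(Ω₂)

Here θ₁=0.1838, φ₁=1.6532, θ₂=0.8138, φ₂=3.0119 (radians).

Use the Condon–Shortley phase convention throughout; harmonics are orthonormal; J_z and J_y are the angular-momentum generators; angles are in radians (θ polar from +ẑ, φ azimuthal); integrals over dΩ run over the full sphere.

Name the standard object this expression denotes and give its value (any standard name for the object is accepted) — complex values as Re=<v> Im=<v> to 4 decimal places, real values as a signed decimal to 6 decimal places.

This sum is the spherical-harmonic addition theorem: it equals the Legendre polynomial P_l(cos γ) of the angle γ between the two directions.
Summing Y*_{l m}(θ₁,φ₁)·Y_{l m}(θ₂,φ₂) over m ∈ [−5, 5]; prefactor 4π/(2·5+1) = 1.142397:
  term(m=-5) = (0.000008, -0.000004)   from Y*(Ω₁)=(-0.000038, 0.000087), Y(Ω₂)=(-0.075073, -0.056889)
  term(m=-4) = (0.000300, 0.000340)   from Y*(Ω₁)=(0.001523, 0.000521), Y(Ω₂)=(0.244384, 0.139526)
  term(m=-3) = (-0.004166, 0.005638)   from Y*(Ω₁)=(0.003979, -0.015767), Y(Ω₂)=(-0.398884, -0.163534)
  term(m=-2) = (-0.024585, -0.011103)   from Y*(Ω₁)=(-0.104306, -0.017348), Y(Ω₂)=(0.246581, 0.065434)
  term(m=-1) = (-0.018948, 0.087992)   from Y*(Ω₁)=(-0.034152, 0.413509), Y(Ω₂)=(0.215110, 0.028056)
  term(m=+0) = (-0.229037, 0.000000)   from Y*(Ω₁)=(0.712843, -0.000000), Y(Ω₂)=(-0.321301, 0.000000)
  term(m=+1) = (-0.018948, -0.087992)   from Y*(Ω₁)=(0.034152, 0.413509), Y(Ω₂)=(-0.215110, 0.028056)
  term(m=+2) = (-0.024585, 0.011103)   from Y*(Ω₁)=(-0.104306, 0.017348), Y(Ω₂)=(0.246581, -0.065434)
  term(m=+3) = (-0.004166, -0.005638)   from Y*(Ω₁)=(-0.003979, -0.015767), Y(Ω₂)=(0.398884, -0.163534)
  term(m=+4) = (0.000300, -0.000340)   from Y*(Ω₁)=(0.001523, -0.000521), Y(Ω₂)=(0.244384, -0.139526)
  term(m=+5) = (0.000008, 0.000004)   from Y*(Ω₁)=(0.000038, 0.000087), Y(Ω₂)=(0.075073, -0.056889)
Accumulated sum (-0.323818, 0.000000); after 4π/(2l+1) scaling, (-0.369929, 0.000000) ⇒ P_5 = -0.369929

Legendre polynomial (addition theorem), -0.369929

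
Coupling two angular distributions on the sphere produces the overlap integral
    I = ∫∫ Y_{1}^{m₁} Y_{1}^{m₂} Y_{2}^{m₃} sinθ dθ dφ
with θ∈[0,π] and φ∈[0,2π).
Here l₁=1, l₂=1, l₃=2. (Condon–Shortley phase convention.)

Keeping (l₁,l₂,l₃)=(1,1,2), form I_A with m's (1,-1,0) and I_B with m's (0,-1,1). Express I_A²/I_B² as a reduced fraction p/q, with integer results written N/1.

1/3

l's match ⇒ only the (l;m) 3-j factors differ between A and B.
A: triangle coeff Δ(1,1,2) = 1/30; Σ_t [0,0]: t=0:+1/4 = 1/4; (3j)²=1/30 [(1 1 2; 1 -1 0)], sign=+1
B: triangle coeff Δ(1,1,2) = 1/30; Σ_t [0,0]: t=0:+1/2 = 1/2; (3j)²=1/10 [(1 1 2; 0 -1 1)], sign=-1
I_A²/I_B² = (1/30)/(1/10) = 1/3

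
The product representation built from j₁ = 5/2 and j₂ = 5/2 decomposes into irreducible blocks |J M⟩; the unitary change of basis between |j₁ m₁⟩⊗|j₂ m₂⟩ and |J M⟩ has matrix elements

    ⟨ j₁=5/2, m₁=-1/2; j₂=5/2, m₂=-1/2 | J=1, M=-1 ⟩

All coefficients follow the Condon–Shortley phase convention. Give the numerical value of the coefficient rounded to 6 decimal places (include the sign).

√[3·4!1!1!/7! · 2!3!2!3!0!2!] = √(144/35)
  +(−1)^2/∏(2,2,1,0,0,1)! = 1/4  (running 1/4)
⟨..|..⟩ = √(144/35)·(1/4) = +0.507093

+0.507093  (= +√(9/35))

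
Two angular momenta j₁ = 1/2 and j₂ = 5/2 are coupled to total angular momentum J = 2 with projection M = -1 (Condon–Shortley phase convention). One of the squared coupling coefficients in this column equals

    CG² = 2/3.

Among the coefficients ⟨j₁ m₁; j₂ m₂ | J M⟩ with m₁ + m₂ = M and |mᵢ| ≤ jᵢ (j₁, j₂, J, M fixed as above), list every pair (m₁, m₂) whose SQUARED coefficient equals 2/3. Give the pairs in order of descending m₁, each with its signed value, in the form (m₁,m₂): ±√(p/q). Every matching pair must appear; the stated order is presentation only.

(1/2,-3/2): +√(2/3)

Admissible pairs with m₁+m₂ = M = -1: (-1/2,-1/2), (1/2,-3/2)
  (m₁,m₂)=(1/2,-3/2): CG² = 2/3, CG = +√(2/3)   ← matches the target
  (m₁,m₂)=(-1/2,-1/2): CG² = 1/3, CG = −√(1/3)
Pairs with CG² = 2/3: (1/2,-3/2): +√(2/3)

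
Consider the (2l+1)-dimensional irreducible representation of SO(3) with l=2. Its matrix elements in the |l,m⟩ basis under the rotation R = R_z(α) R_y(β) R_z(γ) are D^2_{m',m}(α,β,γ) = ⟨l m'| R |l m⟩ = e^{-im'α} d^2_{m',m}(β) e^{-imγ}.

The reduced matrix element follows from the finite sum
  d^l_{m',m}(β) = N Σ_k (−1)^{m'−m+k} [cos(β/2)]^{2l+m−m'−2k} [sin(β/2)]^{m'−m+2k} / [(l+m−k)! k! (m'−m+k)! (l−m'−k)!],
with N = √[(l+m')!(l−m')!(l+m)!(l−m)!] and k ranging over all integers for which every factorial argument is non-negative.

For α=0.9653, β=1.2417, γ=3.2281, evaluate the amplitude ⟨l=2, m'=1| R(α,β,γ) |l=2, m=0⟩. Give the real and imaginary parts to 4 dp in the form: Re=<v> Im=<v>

Re=-0.2132 Im=0.3080

D^2_{1,0}(0.9653,1.2417,3.2281) = e^{-i·1·0.9653}·d^2_{1,0}(1.2417)·e^{-i·0·3.2281}. Compute d first:
c=cos(1.241700/2)=0.813384, s=sin(1.241700/2)=0.581727; N=√[6·1·2·2]=4.898979
k: max(0,(0)−(1))=0 … min(2+(0),2−(1))=1
  k=0: (−1)^1·4.8990/(2)·0.8134^3·0.5817^1 = -0.766800
  k=1: (−1)^2·4.8990/(2)·0.8134^1·0.5817^3 = +0.392219
d^2_{1,0}(1.2417) = -0.766800 +0.392219 = -0.374581
Phases: e^{-i·(1)·0.9653}=+0.569170-0.822220i, e^{-i·(0)·3.2281}=+1.000000+0.000000i ⇒ D=-0.213200+0.307988i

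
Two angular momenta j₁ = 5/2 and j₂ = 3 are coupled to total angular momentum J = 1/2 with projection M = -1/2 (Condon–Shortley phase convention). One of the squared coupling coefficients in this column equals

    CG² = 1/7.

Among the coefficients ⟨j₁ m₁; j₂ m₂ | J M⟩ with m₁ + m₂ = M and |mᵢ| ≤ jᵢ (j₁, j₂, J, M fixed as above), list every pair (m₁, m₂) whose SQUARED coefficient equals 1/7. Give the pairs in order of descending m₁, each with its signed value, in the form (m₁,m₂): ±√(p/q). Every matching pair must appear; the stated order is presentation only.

Admissible pairs with m₁+m₂ = M = -1/2: (-5/2,2), (-3/2,1), (-1/2,0), (1/2,-1), (3/2,-2), (5/2,-3)
  (m₁,m₂)=(5/2,-3): CG² = 2/7, CG = +√(2/7)
  (m₁,m₂)=(3/2,-2): CG² = 5/21, CG = −√(5/21)
  (m₁,m₂)=(1/2,-1): CG² = 4/21, CG = +√(4/21)
  (m₁,m₂)=(-1/2,0): CG² = 1/7, CG = −√(1/7)   ← matches the target
  (m₁,m₂)=(-3/2,1): CG² = 2/21, CG = +√(2/21)
  (m₁,m₂)=(-5/2,2): CG² = 1/21, CG = −√(1/21)
Pairs with CG² = 1/7: (-1/2,0): −√(1/7)

(-1/2,0): −√(1/7)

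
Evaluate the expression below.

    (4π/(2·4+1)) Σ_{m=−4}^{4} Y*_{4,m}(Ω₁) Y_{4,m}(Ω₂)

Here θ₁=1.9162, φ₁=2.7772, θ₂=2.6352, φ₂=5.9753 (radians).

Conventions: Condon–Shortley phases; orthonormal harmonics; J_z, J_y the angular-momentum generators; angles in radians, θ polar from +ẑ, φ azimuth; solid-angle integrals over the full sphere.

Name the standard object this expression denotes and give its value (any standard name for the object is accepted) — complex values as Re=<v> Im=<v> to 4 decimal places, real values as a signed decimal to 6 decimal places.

This sum is the spherical-harmonic addition theorem: it equals the Legendre polynomial P_l(cos γ) of the angle γ between the two directions.
Addition theorem: P_4(cos γ) = (4π/9) Σ_m Y*_{lm}(Ω₁) Y_{lm}(Ω₂), m = −4…4:
  m=-4: (+0.039193-0.344668i) × (+0.008150+0.023095i) = +0.008280-0.001904i  (running Σ = +0.008280-0.001904i)
  m=-3: (+0.162283-0.313537i) × (-0.075300-0.099643i) = -0.043462+0.007439i  (running Σ = -0.035182+0.005535i)
  m=-2: (-0.043650+0.038967i) × (+0.279663+0.197873i) = -0.019918+0.002261i  (running Σ = -0.055100+0.007796i)
  m=-1: (-0.309461+0.118036i) × (-0.450004-0.143100i) = +0.156150-0.008833i  (running Σ = +0.101050-0.001037i)
  m=0: (+0.002212-0.000000i) × (+0.055748+0.000000i) = +0.000123+0.000000i  (running Σ = +0.101173-0.001037i)
  m=1: (+0.309461+0.118036i) × (+0.450004-0.143100i) = +0.156150+0.008833i  (running Σ = +0.257323+0.007796i)
  m=2: (-0.043650-0.038967i) × (+0.279663-0.197873i) = -0.019918-0.002261i  (running Σ = +0.237405+0.005535i)
  m=3: (-0.162283-0.313537i) × (+0.075300-0.099643i) = -0.043462-0.007439i  (running Σ = +0.193943-0.001904i)
  m=4: (+0.039193+0.344668i) × (+0.008150-0.023095i) = +0.008280+0.001904i  (running Σ = +0.202223-0.000000i)
Σ over m = +0.202223-0.000000i; ×(4π/9) → +0.282356-0.000000i. Real part: 0.282356

Legendre polynomial (addition theorem), +0.282356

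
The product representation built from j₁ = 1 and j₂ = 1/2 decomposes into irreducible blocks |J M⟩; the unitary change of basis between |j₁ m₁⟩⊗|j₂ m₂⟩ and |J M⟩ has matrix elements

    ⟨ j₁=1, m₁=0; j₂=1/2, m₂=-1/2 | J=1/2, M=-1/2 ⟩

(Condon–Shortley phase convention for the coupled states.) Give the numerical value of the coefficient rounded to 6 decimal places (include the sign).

j₁+j₂−J=1  J+j₁−j₂=1  J−j₁+j₂=0  j₁+j₂+J+1=3
(j₁±m₁, j₂±m₂, J±M) = (1,1,0,1,0,1)
P² = 1/3
sum k=0..0:
  [0] +1/1 = 1
S = 1
C² = P²·S² = 1/3 ; C = +0.577350

+0.577350  (= +√(1/3))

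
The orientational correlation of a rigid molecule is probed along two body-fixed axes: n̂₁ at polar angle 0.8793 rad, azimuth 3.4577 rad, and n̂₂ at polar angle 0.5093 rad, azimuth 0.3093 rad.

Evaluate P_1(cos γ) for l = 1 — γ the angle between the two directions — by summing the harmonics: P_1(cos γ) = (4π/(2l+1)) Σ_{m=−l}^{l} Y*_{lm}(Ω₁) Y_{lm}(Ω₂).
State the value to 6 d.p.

Summing Y*_{l m}(θ₁,φ₁)·Y_{l m}(θ₂,φ₂) over m ∈ [−1, 1]; prefactor 4π/(2·1+1) = 4.188790:
  m=-1: (-0.252946, -0.082732) × (0.160458, -0.051275) = (-0.044829, -0.000305)  (running Σ = (-0.044829, -0.000305))
  m=0: (0.311577, -0.000000) × (0.426592, 0.000000) = (0.132916, 0.000000)  (running Σ = (0.088087, -0.000305))
  m=1: (0.252946, -0.082732) × (-0.160458, -0.051275) = (-0.044829, 0.000305)  (running Σ = (0.043258, 0.000000))
Total Σ_m = (0.043258, 0.000000). Multiply by 4.188790: (0.181199, 0.000000). P_1(cos γ) = 0.181199

0.181199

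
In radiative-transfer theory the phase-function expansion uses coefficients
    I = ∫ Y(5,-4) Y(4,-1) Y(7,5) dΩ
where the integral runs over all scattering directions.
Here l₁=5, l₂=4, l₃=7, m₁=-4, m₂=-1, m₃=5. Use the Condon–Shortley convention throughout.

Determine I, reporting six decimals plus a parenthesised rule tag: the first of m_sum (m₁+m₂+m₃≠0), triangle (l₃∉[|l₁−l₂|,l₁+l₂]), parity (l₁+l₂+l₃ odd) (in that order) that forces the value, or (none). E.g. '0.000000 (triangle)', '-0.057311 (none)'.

0.077064 (none)

Checks pass: Σm=0; 16 even; l₃=7∈[1,9].
(2·5+1)(2·4+1)(2·7+1) = 1485
Δ: 2! 8! 6! / 17! → 1/6126120
sum: t=0:+1/69120 t=1:−1/20736 t=2:+1/69120 = -1/51840
3j²(5 4 7; 0 0 0) = Δ·Π!·Σ² = 280/21879  (sign +1)
sum: t=1:−1/1935360 t=2:+1/1209600 = 1/3225600
3j²(5 4 7; -4 -1 5) = Δ·Π!·Σ² = 243/61880  (sign +1)
combine: 4πI² = 1485·280/21879·243/61880 = 3645/48841
take √, sign +1: I = 0.07706400
No selection rule forces the value: the integral is nonzero (none).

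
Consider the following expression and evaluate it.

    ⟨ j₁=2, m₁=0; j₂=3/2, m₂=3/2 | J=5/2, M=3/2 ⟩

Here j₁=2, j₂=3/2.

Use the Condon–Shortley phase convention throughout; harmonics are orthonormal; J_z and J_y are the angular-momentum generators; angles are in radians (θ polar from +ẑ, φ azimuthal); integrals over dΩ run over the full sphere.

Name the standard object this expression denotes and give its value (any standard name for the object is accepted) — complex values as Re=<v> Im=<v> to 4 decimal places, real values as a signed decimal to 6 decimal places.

This is a Clebsch–Gordan (vector-coupling) coefficient.
triangle: 1!×3!×2!/7! = 12/5040
(j±m)!: 2!×2!×3!×0!×4!×1! = 576
prefactor² = (2J+1)×Δ×N² = 288/35
  k=1: −1/(1!×0!×1!×2!×2!×0!) = -1/4
Σ = -1/4  ⇒  CG² = 288/35×(-1/4)² = 18/35
CG = −√(18/35) = -0.717137

Clebsch–Gordan coefficient, −√(18/35) ≈ -0.717137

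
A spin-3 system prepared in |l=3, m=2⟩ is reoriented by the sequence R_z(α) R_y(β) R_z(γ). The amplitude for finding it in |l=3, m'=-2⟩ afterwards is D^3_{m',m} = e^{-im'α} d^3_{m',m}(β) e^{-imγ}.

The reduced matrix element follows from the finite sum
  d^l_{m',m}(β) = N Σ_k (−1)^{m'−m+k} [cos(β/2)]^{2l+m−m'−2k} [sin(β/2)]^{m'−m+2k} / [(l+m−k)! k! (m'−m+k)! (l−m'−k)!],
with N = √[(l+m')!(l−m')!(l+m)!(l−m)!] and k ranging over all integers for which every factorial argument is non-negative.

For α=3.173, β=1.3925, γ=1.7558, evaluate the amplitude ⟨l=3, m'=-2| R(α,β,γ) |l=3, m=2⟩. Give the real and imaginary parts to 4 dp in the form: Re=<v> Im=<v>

Re=-0.4083 Im=0.1295

First d^3_{-2,2}(β=1.3925), then the phase factors e^{-i(-2)α} and e^{-i(2)γ}:
c=cos(1.392500/2)=0.767253, s=sin(1.392500/2)=0.641345; N=√[1·120·120·1]=120.000000
k: max(0,(2)−(-2))=4 … min(3+(2),3−(-2))=5
  k=4: (−1)^0·120.0000/(24)·0.7673^2·0.6413^4 = +0.497982
  k=5: (−1)^1·120.0000/(120)·0.7673^0·0.6413^6 = -0.069591
d^3_{-2,2}(1.3925) = +0.497982 -0.069591 = +0.428391
Attach z-rotation phases: D = e^{-i(-2)(3.1730)}·(+0.428391)·e^{-i(2)(1.7558)} = -0.408337+0.129539i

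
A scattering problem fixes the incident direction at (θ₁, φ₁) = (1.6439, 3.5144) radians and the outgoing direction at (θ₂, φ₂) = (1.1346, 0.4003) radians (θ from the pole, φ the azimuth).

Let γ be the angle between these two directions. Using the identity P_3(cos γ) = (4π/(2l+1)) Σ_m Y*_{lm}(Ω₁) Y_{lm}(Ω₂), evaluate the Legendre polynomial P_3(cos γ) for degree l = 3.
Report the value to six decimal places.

Summing Y*_{l m}(θ₁,φ₁)·Y_{l m}(θ₂,φ₂) over m ∈ [−3, 3]; prefactor 4π/(2·3+1) = 1.795196:
  m=-3: Y*=-0.18091 - 0.37226j  Y=0.11231 - 0.28964j  product -0.12814 + 0.01059j
  m=-2: Y*=-0.05455 - 0.05037j  Y=0.24698 - 0.25460j  product -0.02630 + 0.00145j
  m=-1: Y*=0.29217 + 0.11427j  Y=-0.02900 + 0.01227j  product -0.00987 + 0.00027j
  m=+0: Y*=0.08104 + 0.00000j  Y=-0.33228 + 0.00000j  product -0.02693 + 0.00000j
  m=+1: Y*=-0.29217 + 0.11427j  Y=0.02900 + 0.01227j  product -0.00987 - 0.00027j
  m=+2: Y*=-0.05455 + 0.05037j  Y=0.24698 + 0.25460j  product -0.02630 - 0.00145j
  m=+3: Y*=0.18091 - 0.37226j  Y=-0.11231 - 0.28964j  product -0.12814 - 0.01059j
Accumulated sum -0.35555 + 0.00000j; after 4π/(2l+1) scaling, -0.63828 + 0.00000j ⇒ P_3 = -0.638279

-0.638279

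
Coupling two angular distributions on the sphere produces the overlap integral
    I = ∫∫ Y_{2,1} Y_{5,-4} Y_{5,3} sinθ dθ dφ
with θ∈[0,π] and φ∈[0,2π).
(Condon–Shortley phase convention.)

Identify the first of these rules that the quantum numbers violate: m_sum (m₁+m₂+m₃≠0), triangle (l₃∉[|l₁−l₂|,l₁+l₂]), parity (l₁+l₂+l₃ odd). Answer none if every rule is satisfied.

Σmᵢ = 0  ✓
l₃∈[|l₁−l₂|,l₁+l₂]=[3,7], have l₃=5  ✓
Σlᵢ = 12 ⇒ even  ✓

none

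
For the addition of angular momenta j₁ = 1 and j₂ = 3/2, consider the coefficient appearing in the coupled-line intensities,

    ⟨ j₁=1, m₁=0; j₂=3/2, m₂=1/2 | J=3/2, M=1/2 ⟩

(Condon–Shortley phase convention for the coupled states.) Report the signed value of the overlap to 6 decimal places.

-0.258199  (= −√(1/15))

√[4·1!1!2!/5! · 1!1!2!1!2!1!] = √(4/15)
  +(−1)^0/∏(0,1,1,2,0,0)! = 1/2  (running 1/2)
  +(−1)^1/∏(1,0,0,1,1,1)! = -1  (running -1/2)
⟨..|..⟩ = √(4/15)·(-1/2) = -0.258199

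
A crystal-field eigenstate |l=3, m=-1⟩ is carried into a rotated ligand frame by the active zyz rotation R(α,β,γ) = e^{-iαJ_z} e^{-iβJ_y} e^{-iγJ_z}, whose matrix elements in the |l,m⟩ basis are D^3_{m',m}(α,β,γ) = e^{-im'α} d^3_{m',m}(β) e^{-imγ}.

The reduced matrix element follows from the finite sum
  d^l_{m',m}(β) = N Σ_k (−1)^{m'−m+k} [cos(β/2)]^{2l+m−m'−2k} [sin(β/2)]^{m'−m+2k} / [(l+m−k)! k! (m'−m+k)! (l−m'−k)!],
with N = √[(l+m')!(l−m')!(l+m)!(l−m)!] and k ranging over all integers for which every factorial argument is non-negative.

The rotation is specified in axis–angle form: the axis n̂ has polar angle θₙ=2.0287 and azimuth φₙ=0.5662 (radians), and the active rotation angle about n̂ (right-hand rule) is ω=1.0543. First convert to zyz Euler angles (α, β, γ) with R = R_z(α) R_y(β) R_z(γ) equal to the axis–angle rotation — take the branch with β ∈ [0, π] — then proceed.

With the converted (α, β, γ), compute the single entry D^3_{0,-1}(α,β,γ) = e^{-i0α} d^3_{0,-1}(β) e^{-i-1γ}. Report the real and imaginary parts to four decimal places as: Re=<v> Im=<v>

Re=-0.1926 Im=-0.1804

Axis–angle → zyz. n̂ = (sinθₙcosφₙ, sinθₙsinφₙ, cosθₙ) = (+0.757003, +0.481167, -0.442069), ω = 1.0543.
R = I cosω + sinω [n̂]ₓ + (1−cosω) n̂n̂ᵀ gives
  R = [+0.783895, +0.568770, +0.249014; -0.200036, +0.611024, -0.765921; -0.587787, +0.550590, +0.592753]
β = atan2(√(R₁₃²+R₂₃²), R₃₃) = 0.936323; α = atan2(R₂₃, R₁₃) mod 2π = 5.026727; γ = atan2(R₃₂, −R₃₁) mod 2π = 0.752735
First d^3_{0,-1}(β=0.9363), then the phase factors e^{-i(0)α} and e^{-i(-1)γ}:
With c≡cos(β/2)=0.892399 and s≡sin(β/2)=0.451246, N=[6·6·2·24]^{1/2}=41.569219
k: max(0,(-1)−(0))=0 … min(3+(-1),3−(0))=2
  k=0: (−1)^1·41.5692/(12)·0.8924^5·0.4512^1 = -0.884710
  k=1: (−1)^2·41.5692/(4)·0.8924^3·0.4512^3 = +0.678627
  k=2: (−1)^3·41.5692/(12)·0.8924^1·0.4512^5 = -0.057839
d^3_{0,-1}(0.9363) = -0.884710 +0.678627 -0.057839 = -0.263922
Attach z-rotation phases: D = e^{-i(0)(5.0267)}·(-0.263922)·e^{-i(-1)(0.7527)} = -0.192616-0.180427i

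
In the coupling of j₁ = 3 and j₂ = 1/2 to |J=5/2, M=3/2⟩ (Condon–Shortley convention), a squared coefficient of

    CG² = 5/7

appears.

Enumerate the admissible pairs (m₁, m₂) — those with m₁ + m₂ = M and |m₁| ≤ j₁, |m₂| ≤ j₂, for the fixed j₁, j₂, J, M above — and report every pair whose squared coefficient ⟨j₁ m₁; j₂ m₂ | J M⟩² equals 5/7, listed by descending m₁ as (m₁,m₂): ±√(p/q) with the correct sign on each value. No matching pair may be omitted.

Admissible pairs with m₁+m₂ = M = 3/2: (1,1/2), (2,-1/2)
  (m₁,m₂)=(2,-1/2): CG² = 5/7, CG = +√(5/7)   ← matches the target
  (m₁,m₂)=(1,1/2): CG² = 2/7, CG = −√(2/7)
Pairs with CG² = 5/7: (2,-1/2): +√(5/7)

(2,-1/2): +√(5/7)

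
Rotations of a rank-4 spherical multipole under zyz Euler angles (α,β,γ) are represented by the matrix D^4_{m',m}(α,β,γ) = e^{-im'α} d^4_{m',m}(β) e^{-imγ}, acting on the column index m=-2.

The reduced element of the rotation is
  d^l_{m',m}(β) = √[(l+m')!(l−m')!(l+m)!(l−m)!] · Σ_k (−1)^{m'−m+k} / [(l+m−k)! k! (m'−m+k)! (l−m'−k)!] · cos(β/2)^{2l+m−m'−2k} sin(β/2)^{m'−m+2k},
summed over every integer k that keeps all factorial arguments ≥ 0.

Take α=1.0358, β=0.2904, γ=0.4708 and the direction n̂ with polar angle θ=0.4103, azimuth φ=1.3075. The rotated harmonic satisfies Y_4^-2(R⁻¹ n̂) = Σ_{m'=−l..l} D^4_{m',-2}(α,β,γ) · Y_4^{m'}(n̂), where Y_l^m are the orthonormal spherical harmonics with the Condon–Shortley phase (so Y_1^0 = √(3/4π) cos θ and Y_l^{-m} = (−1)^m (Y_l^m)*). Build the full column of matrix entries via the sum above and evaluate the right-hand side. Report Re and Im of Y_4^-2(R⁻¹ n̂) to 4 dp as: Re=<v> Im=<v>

Re=0.0354 Im=-0.0265

Need the full column D^4_{m',-2} for m'=−4..4 at α=1.0358, β=0.2904, γ=0.4708.
cos(β/2)=0.989477, sin(β/2)=0.144690
d^4_{-4,-2}: single k=2 term ⇒ +0.103966;  D = +0.037829-0.096840i
d^4_{-3,-2}: k∈[1..2] ⇒ +0.502740 -0.032250 = +0.470490;  D = -0.289723-0.370704i
d^4_{-2,-2}: k∈[0..2] ⇒ +0.918852 -0.235773 +0.006302 = +0.689381;  D = -0.683706+0.088268i
d^4_{-1,-2}: k∈[0..2] ⇒ -0.570054 +0.060947 -0.000869 = -0.509975;  D = +0.201691-0.468397i
d^4_{0,-2}: k∈[0..2] ⇒ +0.186395 -0.010628 +0.000085 = +0.175852;  D = +0.103488+0.142176i
d^4_{1,-2}: k∈[0..2] ⇒ -0.040631 +0.001303 -0.000006 = -0.039334;  D = -0.039159+0.003700i
d^4_{2,-2}: k∈[0..2] ⇒ +0.006302 -0.000108 +0.000000 = +0.006194;  D = +0.002643-0.005602i
d^4_{3,-2}: k∈[0..1] ⇒ -0.000690 +0.000005 = -0.000685;  D = +0.000384+0.000567i
d^4_{4,-2}: single k=0 term ⇒ +0.000048;  D = -0.000047+0.000003i
Y_4^{m'}(θ=0.4103,φ=1.3075) and Σ D·Y over m':
  (+0.0378-0.0968i)·(+0.0055+0.0097i)  (-0.2897-0.3707i)·(-0.0517+0.0513i)  (-0.6837+0.0883i)·(-0.2248-0.1307i)  (+0.2017-0.4684i)·(+0.1300-0.4822i)  (+0.1035+0.1422i)·(+0.2668+0.0000i)  (-0.0392+0.0037i)·(-0.1300-0.4822i)  (+0.0026-0.0056i)·(-0.2248+0.1307i)  (+0.0004+0.0006i)·(+0.0517+0.0513i)  (-0.0000+0.0000i)·(+0.0055-0.0097i)
Y_4^-2(R⁻¹ n̂) = +0.035363-0.026488i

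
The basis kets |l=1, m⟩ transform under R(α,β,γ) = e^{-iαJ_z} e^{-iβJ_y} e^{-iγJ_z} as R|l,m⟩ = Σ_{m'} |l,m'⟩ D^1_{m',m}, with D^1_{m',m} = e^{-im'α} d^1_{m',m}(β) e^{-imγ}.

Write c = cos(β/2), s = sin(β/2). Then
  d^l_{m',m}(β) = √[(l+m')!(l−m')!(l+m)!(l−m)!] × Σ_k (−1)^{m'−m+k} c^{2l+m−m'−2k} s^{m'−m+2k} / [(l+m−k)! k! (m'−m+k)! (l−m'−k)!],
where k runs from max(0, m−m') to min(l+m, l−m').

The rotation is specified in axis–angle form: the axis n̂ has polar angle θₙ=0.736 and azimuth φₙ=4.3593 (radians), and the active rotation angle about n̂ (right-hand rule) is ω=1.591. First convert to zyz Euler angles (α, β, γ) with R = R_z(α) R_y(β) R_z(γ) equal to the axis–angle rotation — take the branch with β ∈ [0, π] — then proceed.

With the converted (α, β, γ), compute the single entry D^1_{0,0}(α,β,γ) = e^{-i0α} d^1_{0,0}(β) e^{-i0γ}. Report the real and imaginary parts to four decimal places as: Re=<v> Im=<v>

Axis–angle → zyz. n̂ = (sinθₙcosφₙ, sinθₙsinφₙ, cosθₙ) = (-0.232144, -0.629914, +0.741160), ω = 1.5910.
R = I cosω + sinω [n̂]ₓ + (1−cosω) n̂n̂ᵀ gives
  R = [+0.034777, -0.591824, -0.805317; +0.890193, +0.384605, -0.244202; +0.454253, -0.708395, +0.540213]
β = atan2(√(R₁₃²+R₂₃²), R₃₃) = 1.000106; α = atan2(R₂₃, R₁₃) mod 2π = 3.436017; γ = atan2(R₃₂, −R₃₁) mod 2π = 4.142194
Split into d^1_{0,0}(β=1.0001) × two z-phases.
With c≡cos(β/2)=0.877557 and s≡sin(β/2)=0.479472, N=[1·1·1·1]^{1/2}=1.000000
k: max(0,(0)−(0))=0 … min(1+(0),1−(0))=1
  k=0: (−1)^0·1.0000/(1)·0.8776^2·0.4795^0 = +0.770107
  k=1: (−1)^1·1.0000/(1)·0.8776^0·0.4795^2 = -0.229893
d^1_{0,0}(1.0001) = +0.770107 -0.229893 = +0.540213
D = (+1.000000+0.000000i)·(+0.540213)·(+1.000000+0.000000i) = +0.540213+0.000000i

Re=0.5402 Im=0.0000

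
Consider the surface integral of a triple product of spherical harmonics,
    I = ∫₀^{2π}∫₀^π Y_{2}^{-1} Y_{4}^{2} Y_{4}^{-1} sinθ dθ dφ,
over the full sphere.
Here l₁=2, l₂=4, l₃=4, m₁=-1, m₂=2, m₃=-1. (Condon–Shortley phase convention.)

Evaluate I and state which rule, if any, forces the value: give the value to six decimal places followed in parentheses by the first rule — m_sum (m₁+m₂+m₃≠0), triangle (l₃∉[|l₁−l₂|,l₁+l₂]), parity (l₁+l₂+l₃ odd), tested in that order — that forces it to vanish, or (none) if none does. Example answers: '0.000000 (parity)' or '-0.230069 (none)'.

0.127700 (none)

Checks pass: Σm=0; 10 even; l₃=4∈[2,6].
(2·2+1)(2·4+1)(2·4+1) = 405
Δ: 2! 2! 6! / 11! → 1/13860
sum: t=0:+1/192 t=1:−1/36 t=2:+1/192 = -5/288
3j²(2 4 4; 0 0 0) = Δ·Π!·Σ² = 20/693  (sign -1)
sum: t=1:−1/240 t=2:+1/96 = 1/160
3j²(2 4 4; -1 2 -1) = Δ·Π!·Σ² = 27/1540  (sign -1)
combine: 4πI² = 405·20/693·27/1540 = 1215/5929
take √, sign +1: I = 0.12770047
No selection rule forces the value: the integral is nonzero (none).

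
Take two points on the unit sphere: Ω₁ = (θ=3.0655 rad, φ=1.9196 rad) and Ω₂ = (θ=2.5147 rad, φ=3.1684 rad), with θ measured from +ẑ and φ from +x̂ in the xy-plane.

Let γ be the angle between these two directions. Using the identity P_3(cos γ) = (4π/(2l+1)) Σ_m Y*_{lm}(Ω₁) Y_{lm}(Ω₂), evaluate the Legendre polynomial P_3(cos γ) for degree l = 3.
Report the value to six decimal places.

0.154188

Addition theorem: P_3(cos γ) = (4π/7) Σ_m Y*_{lm}(Ω₁) Y_{lm}(Ω₂), m = −3…3:
  term(m=-3) = (-0.000013, 0.000009)   from Y*(Ω₁)=(0.000159, -0.000092), Y(Ω₂)=(-0.083957, 0.006767)
  term(m=-2) = (-0.001341, -0.001007)   from Y*(Ω₁)=(0.004513, 0.003783), Y(Ω₂)=(-0.284418, 0.015264)
  term(m=-1) = (0.013342, -0.039993)   from Y*(Ω₁)=(-0.033344, 0.091687), Y(Ω₂)=(-0.431975, 0.011583)
  term(m=+0) = (0.061914, 0.000000)   from Y*(Ω₁)=(-0.733441, -0.000000), Y(Ω₂)=(-0.084416, 0.000000)
  term(m=+1) = (0.013342, 0.039993)   from Y*(Ω₁)=(0.033344, 0.091687), Y(Ω₂)=(0.431975, 0.011583)
  term(m=+2) = (-0.001341, 0.001007)   from Y*(Ω₁)=(0.004513, -0.003783), Y(Ω₂)=(-0.284418, -0.015264)
  term(m=+3) = (-0.000013, -0.000009)   from Y*(Ω₁)=(-0.000159, -0.000092), Y(Ω₂)=(0.083957, 0.006767)
Total Σ_m = (0.085889, -0.000000). Multiply by 1.795196: (0.154188, -0.000000). P_3(cos γ) = 0.154188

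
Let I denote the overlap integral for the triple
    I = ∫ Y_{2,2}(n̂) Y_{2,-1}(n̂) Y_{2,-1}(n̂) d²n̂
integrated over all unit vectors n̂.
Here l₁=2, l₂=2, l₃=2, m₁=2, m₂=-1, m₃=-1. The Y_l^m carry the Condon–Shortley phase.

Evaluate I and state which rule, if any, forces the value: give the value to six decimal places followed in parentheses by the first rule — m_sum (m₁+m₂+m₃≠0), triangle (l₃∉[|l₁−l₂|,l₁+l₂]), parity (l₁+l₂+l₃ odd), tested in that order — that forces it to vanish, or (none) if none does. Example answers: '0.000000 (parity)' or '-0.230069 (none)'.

Rules hold: Σm=0, L=6 even, 0≤2≤4.
N = 5·5·5 = 125
Δ = 2!·2!·2!/7! = 1/630
Racah Σ t=0..2: t=0:+1/8 t=1:−1/1 t=2:+1/8 = -3/4
⇒ 3j(2 2 2; 0 0 0)² = 2/35, sgn -1
Racah Σ t=0..0: t=0:+1/4 = 1/4
⇒ 3j(2 2 2; 2 -1 -1)² = 3/35, sgn -1
4πI² = N·(3j₀)²·(3jₘ)² = 30/49
I = +1·√(0.612245/4π) = 0.22072812
No selection rule forces the value: the integral is nonzero (none).

0.220728 (none)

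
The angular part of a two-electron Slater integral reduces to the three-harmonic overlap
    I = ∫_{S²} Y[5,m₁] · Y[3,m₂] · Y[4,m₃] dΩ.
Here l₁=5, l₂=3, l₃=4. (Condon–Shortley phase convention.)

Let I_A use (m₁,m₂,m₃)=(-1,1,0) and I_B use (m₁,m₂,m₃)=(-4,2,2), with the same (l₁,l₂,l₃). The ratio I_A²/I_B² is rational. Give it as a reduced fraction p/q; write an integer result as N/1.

121/336

Shared (l₁,l₂,l₃)=(5,3,4): N and (l;000)² cancel in I_A²/I_B².
A: Δ = 4!·6!·2!/13! = 1/180180; Racah Σ t=2..4: t=2:+1/384 t=3:−1/216 t=4:+1/2304 = -11/6912; ⇒ 3j(5 3 4; -1 1 0)² = 11/1638, sgn -1
B: Δ = 4!·6!·2!/13! = 1/180180; Racah Σ t=3..4: t=3:−1/8640 t=4:+1/2880 = 1/4320; ⇒ 3j(5 3 4; -4 2 2)² = 8/429, sgn +1
I_A²/I_B² = (11/1638)/(8/429) = 121/336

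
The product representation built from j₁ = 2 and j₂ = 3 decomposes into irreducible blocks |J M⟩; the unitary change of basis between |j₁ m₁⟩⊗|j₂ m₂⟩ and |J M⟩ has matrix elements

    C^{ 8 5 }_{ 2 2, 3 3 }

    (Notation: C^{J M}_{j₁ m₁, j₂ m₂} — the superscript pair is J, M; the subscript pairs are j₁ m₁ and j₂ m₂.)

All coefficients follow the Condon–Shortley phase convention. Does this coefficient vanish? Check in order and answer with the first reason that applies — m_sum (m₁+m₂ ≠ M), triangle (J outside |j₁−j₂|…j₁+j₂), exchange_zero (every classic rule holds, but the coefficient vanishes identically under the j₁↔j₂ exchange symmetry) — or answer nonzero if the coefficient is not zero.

m-sum: m₁+m₂ = 2+3 = 5, M = 5  ✓
triangle: need |j₁−j₂| ≤ J ≤ j₁+j₂, i.e. J ∈ [1, 5]; J = 8 is outside ✗ ⇒ coefficient is 0

triangle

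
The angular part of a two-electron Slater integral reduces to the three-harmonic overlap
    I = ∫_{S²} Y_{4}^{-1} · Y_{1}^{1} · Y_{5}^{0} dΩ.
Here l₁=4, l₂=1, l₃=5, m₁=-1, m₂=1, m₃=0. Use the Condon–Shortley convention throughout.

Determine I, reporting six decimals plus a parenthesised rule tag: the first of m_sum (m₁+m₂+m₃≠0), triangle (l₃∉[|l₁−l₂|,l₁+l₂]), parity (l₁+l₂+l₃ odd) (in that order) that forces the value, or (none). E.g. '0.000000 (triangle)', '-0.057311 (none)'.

0.155288 (none)

Checks pass: Σm=0; 10 even; l₃=5∈[3,5].
(2·4+1)(2·1+1)(2·5+1) = 297
Δ: 0! 8! 2! / 11! → 1/495
sum: t=0:+1/576 = 1/576
3j²(4 1 5; 0 0 0) = Δ·Π!·Σ² = 5/99  (sign -1)
sum: t=0:+1/1440 = 1/1440
3j²(4 1 5; -1 1 0) = Δ·Π!·Σ² = 2/99  (sign -1)
combine: 4πI² = 297·5/99·2/99 = 10/33
take √, sign +1: I = 0.15528807
No selection rule forces the value: the integral is nonzero (none).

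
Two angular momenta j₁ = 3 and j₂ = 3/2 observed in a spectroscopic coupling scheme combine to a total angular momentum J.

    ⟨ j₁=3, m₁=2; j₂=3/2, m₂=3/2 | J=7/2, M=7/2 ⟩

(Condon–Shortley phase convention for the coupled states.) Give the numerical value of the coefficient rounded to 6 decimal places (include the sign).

√[8·1!5!2!/9! · 5!1!3!0!7!0!] = √(19200)
  +(−1)^1/∏(1,0,0,2,5,0)! = -1/240  (running -1/240)
⟨..|..⟩ = √(19200)·(-1/240) = -0.577350

-0.577350  (= −√(1/3))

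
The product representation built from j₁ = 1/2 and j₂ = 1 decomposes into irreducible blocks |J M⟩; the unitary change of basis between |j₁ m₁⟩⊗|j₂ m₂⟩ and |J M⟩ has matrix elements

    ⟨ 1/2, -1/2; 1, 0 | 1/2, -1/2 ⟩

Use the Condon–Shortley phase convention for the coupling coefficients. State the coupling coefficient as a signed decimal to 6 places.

-0.577350

√[2·1!0!1!/3! · 0!1!1!1!0!1!] = √(1/3)
  +(−1)^1/∏(1,0,0,0,0,1)! = -1  (running -1)
⟨..|..⟩ = √(1/3)·(-1) = -0.577350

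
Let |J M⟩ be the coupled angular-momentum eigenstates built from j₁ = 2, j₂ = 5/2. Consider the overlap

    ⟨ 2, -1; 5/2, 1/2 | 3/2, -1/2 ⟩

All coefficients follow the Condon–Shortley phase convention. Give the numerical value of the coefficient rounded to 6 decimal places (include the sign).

j₁+j₂−J=3  J+j₁−j₂=1  J−j₁+j₂=2  j₁+j₂+J+1=7
(j₁±m₁, j₂±m₂, J±M) = (1,3,3,2,1,2)
P² = 48/35
sum k=2..3:
  [2] +1/2 = 1/2
  [3] −1/12 = -1/12
S = 5/12
C² = P²·S² = 5/21 ; C = +0.487950

+√(5/21) ≈ +0.487950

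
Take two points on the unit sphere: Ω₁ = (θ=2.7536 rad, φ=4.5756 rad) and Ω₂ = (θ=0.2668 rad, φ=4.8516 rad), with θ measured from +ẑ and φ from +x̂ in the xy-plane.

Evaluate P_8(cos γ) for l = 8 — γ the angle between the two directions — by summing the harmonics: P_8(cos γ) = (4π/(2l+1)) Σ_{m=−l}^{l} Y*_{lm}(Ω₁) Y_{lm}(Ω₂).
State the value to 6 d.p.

-0.001404

Summing Y*_{l m}(θ₁,φ₁)·Y_{l m}(θ₂,φ₂) over m ∈ [−8, 8]; prefactor 4π/(2·8+1) = 0.739198:
  m=-8: (0.000099, -0.000192) × (0.000005, -0.000011) = (-0.000000, -0.000000)  (running Σ = (-0.000000, -0.000000))
  m=-7: (-0.001731, -0.001219) × (-0.000146, -0.000099) = (0.000000, 0.000000)  (running Σ = (0.000000, 0.000000))
  m=-6: (-0.008919, 0.009573) × (-0.001099, 0.001215) = (-0.000002, -0.000021)  (running Σ = (-0.000002, -0.000021))
  m=-5: (0.036322, 0.044556) × (0.007020, 0.008401) = (-0.000119, 0.000618)  (running Σ = (-0.000121, 0.000597))
  m=-4: (0.156529, -0.095358) × (0.045907, -0.028580) = (0.004460, -0.008851)  (running Σ = (0.004339, -0.008254))
  m=-3: (-0.163427, -0.375635) × (-0.078747, -0.177463) = (-0.053792, 0.058582)  (running Σ = (-0.049453, 0.050328))
  m=-2: (-0.544452, 0.152781) × (-0.454850, 0.130017) = (0.227780, -0.140281)  (running Σ = (0.178327, -0.089953))
  m=-1: (0.035960, 0.261243) × (0.088666, 0.632799) = (-0.162126, 0.045919)  (running Σ = (0.016201, -0.044034))
  m=0: (-0.405494, -0.000000) × (0.084593, 0.000000) = (-0.034302, -0.000000)  (running Σ = (-0.018101, -0.044034))
  m=1: (-0.035960, 0.261243) × (-0.088666, 0.632799) = (-0.162126, -0.045919)  (running Σ = (-0.180227, -0.089953))
  m=2: (-0.544452, -0.152781) × (-0.454850, -0.130017) = (0.227780, 0.140281)  (running Σ = (0.047553, 0.050328))
  m=3: (0.163427, -0.375635) × (0.078747, -0.177463) = (-0.053792, -0.058582)  (running Σ = (-0.006239, -0.008254))
  m=4: (0.156529, 0.095358) × (0.045907, 0.028580) = (0.004460, 0.008851)  (running Σ = (-0.001778, 0.000597))
  m=5: (-0.036322, 0.044556) × (-0.007020, 0.008401) = (-0.000119, -0.000618)  (running Σ = (-0.001898, -0.000021))
  m=6: (-0.008919, -0.009573) × (-0.001099, -0.001215) = (-0.000002, 0.000021)  (running Σ = (-0.001899, 0.000000))
  m=7: (0.001731, -0.001219) × (0.000146, -0.000099) = (0.000000, -0.000000)  (running Σ = (-0.001899, -0.000000))
  m=8: (0.000099, 0.000192) × (0.000005, 0.000011) = (-0.000000, 0.000000)  (running Σ = (-0.001899, 0.000000))
Σ over m = (-0.001899, 0.000000); ×(4π/17) → (-0.001404, 0.000000). Real part: -0.001404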